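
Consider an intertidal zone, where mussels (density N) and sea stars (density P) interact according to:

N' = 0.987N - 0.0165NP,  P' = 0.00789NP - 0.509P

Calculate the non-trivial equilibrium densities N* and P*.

Set dP/dt = 0 with P > 0: 0.00789N - 0.509 = 0, so N* = 0.509/0.00789 = 64.5.
Set dN/dt = 0 with N > 0: 0.987 - 0.0165P = 0, so P* = 0.987/0.0165 = 59.8.

N* ≈ 64.5, P* ≈ 59.8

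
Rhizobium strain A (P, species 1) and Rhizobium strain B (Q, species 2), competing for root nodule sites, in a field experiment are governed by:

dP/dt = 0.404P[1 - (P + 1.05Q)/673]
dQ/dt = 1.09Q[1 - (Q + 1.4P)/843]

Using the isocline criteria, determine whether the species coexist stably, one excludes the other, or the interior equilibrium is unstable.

unstable coexistence (outcome depends on initial conditions)

Compare the nullcline intercepts: K1/α12 = 673/1.05 = 641 < K2 = 843; K2/α21 = 843/1.4 = 602 < K1 = 673.
Since both are reversed, neither can invade when rare; the interior point is a saddle.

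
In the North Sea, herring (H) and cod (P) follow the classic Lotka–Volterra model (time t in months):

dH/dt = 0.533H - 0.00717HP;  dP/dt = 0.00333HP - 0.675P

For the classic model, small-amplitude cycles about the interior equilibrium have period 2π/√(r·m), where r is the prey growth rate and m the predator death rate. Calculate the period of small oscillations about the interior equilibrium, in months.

T ≈ 10.5 months

Here r = 0.533 and m = 0.675, so r·m = 0.36.
ω = √0.36 = 0.6 per month, hence T = 2π/ω ≈ 10.5 months.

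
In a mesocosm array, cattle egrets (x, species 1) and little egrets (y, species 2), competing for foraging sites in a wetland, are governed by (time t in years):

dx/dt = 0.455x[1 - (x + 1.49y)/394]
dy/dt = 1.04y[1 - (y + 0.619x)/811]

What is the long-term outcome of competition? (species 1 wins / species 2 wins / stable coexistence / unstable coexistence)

Compare the nullcline intercepts: K1/α12 = 394/1.49 = 264 < K2 = 811; K2/α21 = 811/0.619 = 1310 > K1 = 394.
Since the inequalities point opposite ways, species 2 can invade but species 1 cannot.

species 2 excludes species 1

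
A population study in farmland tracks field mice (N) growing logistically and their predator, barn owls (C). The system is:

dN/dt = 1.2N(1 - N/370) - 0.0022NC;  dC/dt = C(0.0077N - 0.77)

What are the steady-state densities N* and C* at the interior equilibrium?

From dC/dt = 0 with C > 0: 0.0077N* = 0.77, so N* = 100.
Substitute into dN/dt = 0: 1.2(1 - 100/370) = 0.0022C*.
The bracket is 0.73, giving C* = 0.876/0.0022 = 398.

N* ≈ 100, C* ≈ 398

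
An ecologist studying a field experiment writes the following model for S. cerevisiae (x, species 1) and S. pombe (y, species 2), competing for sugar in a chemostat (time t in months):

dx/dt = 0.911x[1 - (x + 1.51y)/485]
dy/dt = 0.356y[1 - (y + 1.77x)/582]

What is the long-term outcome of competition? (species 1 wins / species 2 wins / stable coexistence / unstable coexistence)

Compare the nullcline intercepts: K1/α12 = 485/1.51 = 321 < K2 = 582; K2/α21 = 582/1.77 = 329 < K1 = 485.
Since both are reversed, neither can invade when rare; the interior point is a saddle.

unstable coexistence (outcome depends on initial conditions)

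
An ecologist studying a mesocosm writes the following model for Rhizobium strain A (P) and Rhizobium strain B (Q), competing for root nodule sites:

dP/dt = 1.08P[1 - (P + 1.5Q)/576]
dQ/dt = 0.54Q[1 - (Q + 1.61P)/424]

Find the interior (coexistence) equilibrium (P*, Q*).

Setting both brackets to zero gives the nullclines P + 1.5Q = 576 and 1.61P + Q = 424.
Substituting Q = 424 - 1.61P into the first: P(1 - 1.5·1.61) = 576 - 1.5·424.
So P* = -60/-1.42 = 42.4, and then Q* = 424 - 1.61·42.4 = 356.

P* ≈ 42.4, Q* ≈ 356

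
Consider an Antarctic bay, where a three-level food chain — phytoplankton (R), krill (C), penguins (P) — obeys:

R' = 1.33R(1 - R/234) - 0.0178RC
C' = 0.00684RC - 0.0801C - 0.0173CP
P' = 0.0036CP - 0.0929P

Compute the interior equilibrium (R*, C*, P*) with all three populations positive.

From dP/dt = 0: 0.0036C* = 0.0929, so C* = 25.8.
From dR/dt = 0: 1.33(1 - R*/234) = 0.0178·25.8, giving R* = 234·(1 - 0.345) = 153.
From dC/dt = 0: 0.00684·153 - 0.0801 = 0.0173P*, so P* = 0.968/0.0173 = 55.9.

R* ≈ 153, C* ≈ 25.8, P* ≈ 55.9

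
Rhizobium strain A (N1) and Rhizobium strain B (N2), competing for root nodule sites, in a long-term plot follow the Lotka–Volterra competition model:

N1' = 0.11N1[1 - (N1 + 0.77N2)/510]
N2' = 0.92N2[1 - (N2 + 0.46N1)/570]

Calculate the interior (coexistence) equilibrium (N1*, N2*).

Setting both brackets to zero gives the nullclines N1 + 0.77N2 = 510 and 0.46N1 + N2 = 570.
Substituting N2 = 570 - 0.46N1 into the first: N1(1 - 0.77·0.46) = 510 - 0.77·570.
So N1* = 71.1/0.646 = 110, and then N2* = 570 - 0.46·110 = 519.

N1* ≈ 110, N2* ≈ 519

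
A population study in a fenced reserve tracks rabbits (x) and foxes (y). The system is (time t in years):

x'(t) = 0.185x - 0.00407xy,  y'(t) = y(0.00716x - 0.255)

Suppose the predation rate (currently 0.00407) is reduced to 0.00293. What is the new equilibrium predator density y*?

At the interior fixed point, setting dx/dt = 0 with x > 0 fixes y* = (prey growth rate)/(xy coefficient) — independent of the other coefficients.
With the change, y* = 0.185/0.00293 = 63.1; it rises from 45.5.

y* ≈ 63.1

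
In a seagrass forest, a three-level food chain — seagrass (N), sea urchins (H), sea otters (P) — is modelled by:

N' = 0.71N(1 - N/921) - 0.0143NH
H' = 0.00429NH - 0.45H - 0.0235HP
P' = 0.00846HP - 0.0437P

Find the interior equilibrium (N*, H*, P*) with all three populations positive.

N* ≈ 825, H* ≈ 5.17, P* ≈ 131

From dP/dt = 0: 0.00846H* = 0.0437, so H* = 5.17.
From dN/dt = 0: 0.71(1 - N*/921) = 0.0143·5.17, giving N* = 921·(1 - 0.104) = 825.
From dH/dt = 0: 0.00429·825 - 0.45 = 0.0235P*, so P* = 3.09/0.0235 = 131.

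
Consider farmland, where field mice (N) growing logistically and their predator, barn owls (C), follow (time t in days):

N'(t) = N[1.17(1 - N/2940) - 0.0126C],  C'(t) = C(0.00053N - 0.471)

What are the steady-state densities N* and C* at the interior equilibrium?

N* ≈ 889, C* ≈ 64.8

From dC/dt = 0 with C > 0: 0.00053N* = 0.471, so N* = 889.
Substitute into dN/dt = 0: 1.17(1 - 889/2940) = 0.0126C*.
The bracket is 0.698, giving C* = 0.816/0.0126 = 64.8.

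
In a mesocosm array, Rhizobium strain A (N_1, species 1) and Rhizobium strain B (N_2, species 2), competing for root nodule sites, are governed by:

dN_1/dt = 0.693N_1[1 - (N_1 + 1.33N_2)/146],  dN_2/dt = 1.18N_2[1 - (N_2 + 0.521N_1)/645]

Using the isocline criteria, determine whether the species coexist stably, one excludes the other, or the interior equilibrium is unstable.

Compare the nullcline intercepts: K1/α12 = 146/1.33 = 110 < K2 = 645; K2/α21 = 645/0.521 = 1240 > K1 = 146.
Since the inequalities point opposite ways, species 2 can invade but species 1 cannot.

species 2 excludes species 1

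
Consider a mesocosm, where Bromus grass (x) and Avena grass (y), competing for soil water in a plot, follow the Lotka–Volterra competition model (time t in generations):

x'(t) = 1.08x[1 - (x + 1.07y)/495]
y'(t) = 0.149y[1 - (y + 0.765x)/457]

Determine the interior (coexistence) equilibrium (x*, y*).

Setting both brackets to zero gives the nullclines x + 1.07y = 495 and 0.765x + y = 457.
Substituting y = 457 - 0.765x into the first: x(1 - 1.07·0.765) = 495 - 1.07·457.
So x* = 6.01/0.181 = 33.1, and then y* = 457 - 0.765·33.1 = 432.

x* ≈ 33.1, y* ≈ 432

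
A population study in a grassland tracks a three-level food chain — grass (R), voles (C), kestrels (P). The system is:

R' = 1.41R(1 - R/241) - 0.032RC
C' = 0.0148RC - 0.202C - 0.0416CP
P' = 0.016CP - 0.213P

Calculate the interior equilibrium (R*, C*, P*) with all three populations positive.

R* ≈ 168, C* ≈ 13.3, P* ≈ 55

From dP/dt = 0: 0.016C* = 0.213, so C* = 13.3.
From dR/dt = 0: 1.41(1 - R*/241) = 0.032·13.3, giving R* = 241·(1 - 0.302) = 168.
From dC/dt = 0: 0.0148·168 - 0.202 = 0.0416P*, so P* = 2.29/0.0416 = 55.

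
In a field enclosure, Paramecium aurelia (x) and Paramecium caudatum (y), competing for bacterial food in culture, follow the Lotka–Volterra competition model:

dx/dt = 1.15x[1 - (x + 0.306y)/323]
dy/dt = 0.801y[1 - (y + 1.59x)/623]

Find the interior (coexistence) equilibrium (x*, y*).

Setting both brackets to zero gives the nullclines x + 0.306y = 323 and 1.59x + y = 623.
Substituting y = 623 - 1.59x into the first: x(1 - 0.306·1.59) = 323 - 0.306·623.
So x* = 132/0.513 = 258, and then y* = 623 - 1.59·258 = 213.

x* ≈ 258, y* ≈ 213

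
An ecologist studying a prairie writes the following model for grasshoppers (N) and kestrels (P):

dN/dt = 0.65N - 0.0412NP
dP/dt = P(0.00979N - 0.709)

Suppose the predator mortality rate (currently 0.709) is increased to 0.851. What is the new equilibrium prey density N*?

N* ≈ 86.9

At the interior fixed point, setting dP/dt = 0 with P > 0 fixes N* = (predator death rate)/(NP coefficient) — independent of the other coefficients.
With the change, N* = 0.851/0.00979 = 86.9; it rises from 72.4.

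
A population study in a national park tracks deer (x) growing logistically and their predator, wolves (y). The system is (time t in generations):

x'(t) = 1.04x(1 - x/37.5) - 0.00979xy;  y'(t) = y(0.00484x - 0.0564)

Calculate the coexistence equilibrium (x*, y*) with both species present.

x* ≈ 11.7, y* ≈ 73.2

From dy/dt = 0 with y > 0: 0.00484x* = 0.0564, so x* = 11.7.
Substitute into dx/dt = 0: 1.04(1 - 11.7/37.5) = 0.00979y*.
The bracket is 0.689, giving y* = 0.717/0.00979 = 73.2.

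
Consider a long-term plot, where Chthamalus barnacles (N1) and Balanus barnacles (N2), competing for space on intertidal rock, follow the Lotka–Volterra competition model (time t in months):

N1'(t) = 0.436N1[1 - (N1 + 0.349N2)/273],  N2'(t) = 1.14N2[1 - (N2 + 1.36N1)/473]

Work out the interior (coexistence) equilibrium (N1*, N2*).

Setting both brackets to zero gives the nullclines N1 + 0.349N2 = 273 and 1.36N1 + N2 = 473.
Substituting N2 = 473 - 1.36N1 into the first: N1(1 - 0.349·1.36) = 273 - 0.349·473.
So N1* = 108/0.525 = 205, and then N2* = 473 - 1.36·205 = 194.

N1* ≈ 205, N2* ≈ 194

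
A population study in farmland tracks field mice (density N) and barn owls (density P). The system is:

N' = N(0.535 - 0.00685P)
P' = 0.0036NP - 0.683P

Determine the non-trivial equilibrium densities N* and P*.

N* ≈ 190, P* ≈ 78.1

Set dP/dt = 0 with P > 0: 0.0036N - 0.683 = 0, so N* = 0.683/0.0036 = 190.
Set dN/dt = 0 with N > 0: 0.535 - 0.00685P = 0, so P* = 0.535/0.00685 = 78.1.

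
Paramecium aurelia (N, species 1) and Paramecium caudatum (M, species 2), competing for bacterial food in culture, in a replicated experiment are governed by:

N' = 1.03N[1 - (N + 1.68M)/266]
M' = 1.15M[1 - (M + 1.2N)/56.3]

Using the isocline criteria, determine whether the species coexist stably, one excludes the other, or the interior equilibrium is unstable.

species 1 excludes species 2

Compare the nullcline intercepts: K1/α12 = 266/1.68 = 158 > K2 = 56.3; K2/α21 = 56.3/1.2 = 46.9 < K1 = 266.
Since the inequalities point opposite ways, species 1 can invade but species 2 cannot.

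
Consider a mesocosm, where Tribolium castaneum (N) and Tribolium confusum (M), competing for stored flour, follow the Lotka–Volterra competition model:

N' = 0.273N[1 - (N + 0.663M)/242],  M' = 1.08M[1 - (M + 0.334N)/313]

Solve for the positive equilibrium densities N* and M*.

Setting both brackets to zero gives the nullclines N + 0.663M = 242 and 0.334N + M = 313.
Substituting M = 313 - 0.334N into the first: N(1 - 0.663·0.334) = 242 - 0.663·313.
So N* = 34.5/0.779 = 44.3, and then M* = 313 - 0.334·44.3 = 298.

N* ≈ 44.3, M* ≈ 298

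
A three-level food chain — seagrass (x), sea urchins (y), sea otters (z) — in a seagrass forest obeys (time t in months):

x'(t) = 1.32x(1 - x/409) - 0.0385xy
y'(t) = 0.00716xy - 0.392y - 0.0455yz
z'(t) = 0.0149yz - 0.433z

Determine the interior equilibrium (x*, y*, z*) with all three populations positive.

x* ≈ 62.3, y* ≈ 29.1, z* ≈ 1.19

From dz/dt = 0: 0.0149y* = 0.433, so y* = 29.1.
From dx/dt = 0: 1.32(1 - x*/409) = 0.0385·29.1, giving x* = 409·(1 - 0.848) = 62.3.
From dy/dt = 0: 0.00716·62.3 - 0.392 = 0.0455z*, so z* = 0.0543/0.0455 = 1.19.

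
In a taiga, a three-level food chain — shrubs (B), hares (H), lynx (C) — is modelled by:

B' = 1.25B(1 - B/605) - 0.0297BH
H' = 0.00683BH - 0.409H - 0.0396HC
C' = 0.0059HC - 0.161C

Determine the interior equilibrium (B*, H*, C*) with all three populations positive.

B* ≈ 213, H* ≈ 27.3, C* ≈ 26.4

From dC/dt = 0: 0.0059H* = 0.161, so H* = 27.3.
From dB/dt = 0: 1.25(1 - B*/605) = 0.0297·27.3, giving B* = 605·(1 - 0.648) = 213.
From dH/dt = 0: 0.00683·213 - 0.409 = 0.0396C*, so C* = 1.04/0.0396 = 26.4.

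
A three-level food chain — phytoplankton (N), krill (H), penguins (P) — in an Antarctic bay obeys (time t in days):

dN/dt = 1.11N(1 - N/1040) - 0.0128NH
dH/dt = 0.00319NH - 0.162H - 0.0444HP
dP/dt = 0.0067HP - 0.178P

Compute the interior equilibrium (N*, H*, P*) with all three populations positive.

From dP/dt = 0: 0.0067H* = 0.178, so H* = 26.6.
From dN/dt = 0: 1.11(1 - N*/1040) = 0.0128·26.6, giving N* = 1040·(1 - 0.306) = 721.
From dH/dt = 0: 0.00319·721 - 0.162 = 0.0444P*, so P* = 2.14/0.0444 = 48.2.

N* ≈ 721, H* ≈ 26.6, P* ≈ 48.2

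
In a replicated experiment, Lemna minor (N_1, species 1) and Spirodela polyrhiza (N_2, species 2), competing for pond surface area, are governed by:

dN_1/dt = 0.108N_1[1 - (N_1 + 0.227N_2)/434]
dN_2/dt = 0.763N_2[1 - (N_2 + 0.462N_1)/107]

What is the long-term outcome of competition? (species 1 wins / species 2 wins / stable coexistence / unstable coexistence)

Compare the nullcline intercepts: K1/α12 = 434/0.227 = 1910 > K2 = 107; K2/α21 = 107/0.462 = 232 < K1 = 434.
Since the inequalities point opposite ways, species 1 can invade but species 2 cannot.

species 1 excludes species 2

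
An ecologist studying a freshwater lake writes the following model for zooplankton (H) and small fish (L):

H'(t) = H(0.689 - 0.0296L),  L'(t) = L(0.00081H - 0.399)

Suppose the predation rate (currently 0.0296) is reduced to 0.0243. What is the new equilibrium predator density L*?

At the interior fixed point, setting dH/dt = 0 with H > 0 fixes L* = (prey growth rate)/(HL coefficient) — independent of the other coefficients.
With the change, L* = 0.689/0.0243 = 28.4; it rises from 23.3.

L* ≈ 28.4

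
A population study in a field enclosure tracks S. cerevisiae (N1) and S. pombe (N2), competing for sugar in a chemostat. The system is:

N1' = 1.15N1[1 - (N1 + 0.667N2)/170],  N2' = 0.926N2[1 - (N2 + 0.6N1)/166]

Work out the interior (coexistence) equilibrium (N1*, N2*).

Setting both brackets to zero gives the nullclines N1 + 0.667N2 = 170 and 0.6N1 + N2 = 166.
Substituting N2 = 166 - 0.6N1 into the first: N1(1 - 0.667·0.6) = 170 - 0.667·166.
So N1* = 59.3/0.6 = 98.8, and then N2* = 166 - 0.6·98.8 = 107.

N1* ≈ 98.8, N2* ≈ 107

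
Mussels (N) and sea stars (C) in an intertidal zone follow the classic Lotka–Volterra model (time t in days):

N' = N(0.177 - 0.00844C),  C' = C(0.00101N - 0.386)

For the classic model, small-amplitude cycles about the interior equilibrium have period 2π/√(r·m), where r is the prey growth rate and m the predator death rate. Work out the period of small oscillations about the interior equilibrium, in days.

Here r = 0.177 and m = 0.386, so r·m = 0.0683.
ω = √0.0683 = 0.261 per day, hence T = 2π/ω ≈ 24 days.

T ≈ 24 days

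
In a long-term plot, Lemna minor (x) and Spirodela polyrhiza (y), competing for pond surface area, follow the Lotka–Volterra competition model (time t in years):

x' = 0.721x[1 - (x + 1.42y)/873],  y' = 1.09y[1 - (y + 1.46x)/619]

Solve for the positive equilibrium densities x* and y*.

Setting both brackets to zero gives the nullclines x + 1.42y = 873 and 1.46x + y = 619.
Substituting y = 619 - 1.46x into the first: x(1 - 1.42·1.46) = 873 - 1.42·619.
So x* = -5.98/-1.07 = 5.57, and then y* = 619 - 1.46·5.57 = 611.

x* ≈ 5.57, y* ≈ 611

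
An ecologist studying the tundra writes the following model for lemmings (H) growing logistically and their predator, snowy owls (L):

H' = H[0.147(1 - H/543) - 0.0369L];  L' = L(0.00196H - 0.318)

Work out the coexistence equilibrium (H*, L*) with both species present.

From dL/dt = 0 with L > 0: 0.00196H* = 0.318, so H* = 162.
Substitute into dH/dt = 0: 0.147(1 - 162/543) = 0.0369L*.
The bracket is 0.701, giving L* = 0.103/0.0369 = 2.79.

H* ≈ 162, L* ≈ 2.79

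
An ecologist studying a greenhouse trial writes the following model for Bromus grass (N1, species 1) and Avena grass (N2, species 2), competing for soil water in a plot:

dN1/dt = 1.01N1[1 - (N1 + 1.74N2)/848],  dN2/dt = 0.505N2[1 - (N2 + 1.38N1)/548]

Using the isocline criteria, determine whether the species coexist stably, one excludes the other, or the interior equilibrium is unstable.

unstable coexistence (outcome depends on initial conditions)

Compare the nullcline intercepts: K1/α12 = 848/1.74 = 487 < K2 = 548; K2/α21 = 548/1.38 = 397 < K1 = 848.
Since both are reversed, neither can invade when rare; the interior point is a saddle.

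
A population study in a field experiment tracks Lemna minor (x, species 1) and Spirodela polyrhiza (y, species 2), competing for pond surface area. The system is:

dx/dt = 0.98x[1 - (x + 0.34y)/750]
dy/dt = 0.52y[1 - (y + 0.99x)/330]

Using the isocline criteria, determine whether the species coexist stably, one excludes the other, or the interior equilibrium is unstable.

Compare the nullcline intercepts: K1/α12 = 750/0.34 = 2210 > K2 = 330; K2/α21 = 330/0.99 = 333 < K1 = 750.
Since the inequalities point opposite ways, species 1 can invade but species 2 cannot.

species 1 excludes species 2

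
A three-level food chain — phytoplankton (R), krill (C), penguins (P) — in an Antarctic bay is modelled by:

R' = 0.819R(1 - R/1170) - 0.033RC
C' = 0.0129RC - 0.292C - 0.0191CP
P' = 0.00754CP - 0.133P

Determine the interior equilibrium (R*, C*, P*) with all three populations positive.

From dP/dt = 0: 0.00754C* = 0.133, so C* = 17.6.
From dR/dt = 0: 0.819(1 - R*/1170) = 0.033·17.6, giving R* = 1170·(1 - 0.711) = 338.
From dC/dt = 0: 0.0129·338 - 0.292 = 0.0191P*, so P* = 4.07/0.0191 = 213.

R* ≈ 338, C* ≈ 17.6, P* ≈ 213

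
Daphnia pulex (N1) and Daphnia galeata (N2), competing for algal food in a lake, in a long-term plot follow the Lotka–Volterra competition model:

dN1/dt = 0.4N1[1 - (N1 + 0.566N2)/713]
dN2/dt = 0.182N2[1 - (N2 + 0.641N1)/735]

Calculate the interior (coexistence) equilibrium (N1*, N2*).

N1* ≈ 466, N2* ≈ 436

Setting both brackets to zero gives the nullclines N1 + 0.566N2 = 713 and 0.641N1 + N2 = 735.
Substituting N2 = 735 - 0.641N1 into the first: N1(1 - 0.566·0.641) = 713 - 0.566·735.
So N1* = 297/0.637 = 466, and then N2* = 735 - 0.641·466 = 436.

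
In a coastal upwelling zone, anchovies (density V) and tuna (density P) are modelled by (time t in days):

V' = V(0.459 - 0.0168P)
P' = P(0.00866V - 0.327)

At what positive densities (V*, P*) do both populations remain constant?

V* ≈ 37.8, P* ≈ 27.3

Set dP/dt = 0 with P > 0: 0.00866V - 0.327 = 0, so V* = 0.327/0.00866 = 37.8.
Set dV/dt = 0 with V > 0: 0.459 - 0.0168P = 0, so P* = 0.459/0.0168 = 27.3.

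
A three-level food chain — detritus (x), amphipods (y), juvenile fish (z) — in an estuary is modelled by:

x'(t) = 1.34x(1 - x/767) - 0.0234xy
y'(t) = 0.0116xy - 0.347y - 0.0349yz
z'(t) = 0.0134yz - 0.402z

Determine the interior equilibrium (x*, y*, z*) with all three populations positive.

From dz/dt = 0: 0.0134y* = 0.402, so y* = 30.
From dx/dt = 0: 1.34(1 - x*/767) = 0.0234·30, giving x* = 767·(1 - 0.524) = 365.
From dy/dt = 0: 0.0116·365 - 0.347 = 0.0349z*, so z* = 3.89/0.0349 = 111.

x* ≈ 365, y* ≈ 30, z* ≈ 111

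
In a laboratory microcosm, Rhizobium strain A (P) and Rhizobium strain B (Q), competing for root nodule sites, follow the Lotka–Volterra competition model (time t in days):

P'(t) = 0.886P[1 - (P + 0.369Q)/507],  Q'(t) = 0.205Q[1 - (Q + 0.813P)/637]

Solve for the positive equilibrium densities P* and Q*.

P* ≈ 388, Q* ≈ 321

Setting both brackets to zero gives the nullclines P + 0.369Q = 507 and 0.813P + Q = 637.
Substituting Q = 637 - 0.813P into the first: P(1 - 0.369·0.813) = 507 - 0.369·637.
So P* = 272/0.7 = 388, and then Q* = 637 - 0.813·388 = 321.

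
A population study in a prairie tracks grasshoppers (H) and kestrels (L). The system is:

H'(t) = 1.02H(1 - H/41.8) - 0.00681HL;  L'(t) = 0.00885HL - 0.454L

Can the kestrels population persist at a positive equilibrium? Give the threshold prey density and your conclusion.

The predator equation gives dL/dt > 0 only when H > 0.454/0.00885 = 51.3.
Without the predator, H → K = 41.8. Since 41.8 < 51.3, the predator cannot invade.

Threshold H = 51.3; K < 51.3, so no, the predator goes extinct.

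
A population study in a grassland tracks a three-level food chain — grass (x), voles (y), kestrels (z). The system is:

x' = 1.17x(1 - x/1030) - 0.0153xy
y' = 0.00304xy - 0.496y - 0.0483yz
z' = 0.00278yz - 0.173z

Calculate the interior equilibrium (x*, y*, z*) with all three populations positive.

From dz/dt = 0: 0.00278y* = 0.173, so y* = 62.2.
From dx/dt = 0: 1.17(1 - x*/1030) = 0.0153·62.2, giving x* = 1030·(1 - 0.814) = 192.
From dy/dt = 0: 0.00304·192 - 0.496 = 0.0483z*, so z* = 0.0871/0.0483 = 1.8.

x* ≈ 192, y* ≈ 62.2, z* ≈ 1.8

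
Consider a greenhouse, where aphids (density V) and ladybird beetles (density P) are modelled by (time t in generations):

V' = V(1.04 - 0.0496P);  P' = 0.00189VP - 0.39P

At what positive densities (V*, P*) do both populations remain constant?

Set dP/dt = 0 with P > 0: 0.00189V - 0.39 = 0, so V* = 0.39/0.00189 = 206.
Set dV/dt = 0 with V > 0: 1.04 - 0.0496P = 0, so P* = 1.04/0.0496 = 21.

V* ≈ 206, P* ≈ 21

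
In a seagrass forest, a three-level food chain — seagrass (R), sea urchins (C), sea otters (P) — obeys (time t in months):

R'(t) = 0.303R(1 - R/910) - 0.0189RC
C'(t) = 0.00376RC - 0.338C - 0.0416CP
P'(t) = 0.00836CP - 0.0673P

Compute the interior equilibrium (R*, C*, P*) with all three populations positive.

From dP/dt = 0: 0.00836C* = 0.0673, so C* = 8.05.
From dR/dt = 0: 0.303(1 - R*/910) = 0.0189·8.05, giving R* = 910·(1 - 0.502) = 453.
From dC/dt = 0: 0.00376·453 - 0.338 = 0.0416P*, so P* = 1.37/0.0416 = 32.8.

R* ≈ 453, C* ≈ 8.05, P* ≈ 32.8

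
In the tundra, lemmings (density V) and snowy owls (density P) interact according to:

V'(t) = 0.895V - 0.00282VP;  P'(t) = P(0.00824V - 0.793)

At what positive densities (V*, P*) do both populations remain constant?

V* ≈ 96.2, P* ≈ 317

Set dP/dt = 0 with P > 0: 0.00824V - 0.793 = 0, so V* = 0.793/0.00824 = 96.2.
Set dV/dt = 0 with V > 0: 0.895 - 0.00282P = 0, so P* = 0.895/0.00282 = 317.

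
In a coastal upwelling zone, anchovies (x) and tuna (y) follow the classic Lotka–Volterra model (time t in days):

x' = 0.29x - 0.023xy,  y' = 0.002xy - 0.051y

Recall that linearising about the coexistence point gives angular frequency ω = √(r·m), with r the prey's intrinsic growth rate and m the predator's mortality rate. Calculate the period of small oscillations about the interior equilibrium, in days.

T ≈ 51.7 days

Here r = 0.29 and m = 0.051, so r·m = 0.0148.
ω = √0.0148 = 0.122 per day, hence T = 2π/ω ≈ 51.7 days.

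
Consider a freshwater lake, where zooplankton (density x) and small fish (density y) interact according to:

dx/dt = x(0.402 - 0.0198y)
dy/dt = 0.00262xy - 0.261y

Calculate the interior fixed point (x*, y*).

x* ≈ 99.6, y* ≈ 20.3

Set dy/dt = 0 with y > 0: 0.00262x - 0.261 = 0, so x* = 0.261/0.00262 = 99.6.
Set dx/dt = 0 with x > 0: 0.402 - 0.0198y = 0, so y* = 0.402/0.0198 = 20.3.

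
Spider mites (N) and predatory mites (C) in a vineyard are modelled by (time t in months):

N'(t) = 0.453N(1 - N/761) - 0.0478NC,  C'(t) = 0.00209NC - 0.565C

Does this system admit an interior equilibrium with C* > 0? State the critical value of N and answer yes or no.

Threshold N = 270; K > 270, so yes, the predator persists.

The predator equation gives dC/dt > 0 only when N > 0.565/0.00209 = 270.
Without the predator, N → K = 761. Since 761 > 270, the predator can invade and persist.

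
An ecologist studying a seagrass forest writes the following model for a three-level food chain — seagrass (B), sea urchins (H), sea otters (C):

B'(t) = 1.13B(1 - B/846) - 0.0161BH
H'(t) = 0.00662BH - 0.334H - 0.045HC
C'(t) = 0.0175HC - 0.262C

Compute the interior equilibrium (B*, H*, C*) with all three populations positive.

From dC/dt = 0: 0.0175H* = 0.262, so H* = 15.
From dB/dt = 0: 1.13(1 - B*/846) = 0.0161·15, giving B* = 846·(1 - 0.213) = 666.
From dH/dt = 0: 0.00662·666 - 0.334 = 0.045C*, so C* = 4.07/0.045 = 90.5.

B* ≈ 666, H* ≈ 15, C* ≈ 90.5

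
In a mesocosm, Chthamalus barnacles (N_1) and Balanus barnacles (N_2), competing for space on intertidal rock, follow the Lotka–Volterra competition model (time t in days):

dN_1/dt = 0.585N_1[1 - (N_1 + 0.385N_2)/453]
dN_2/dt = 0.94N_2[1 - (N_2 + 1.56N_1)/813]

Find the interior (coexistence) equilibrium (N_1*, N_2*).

N_1* ≈ 351, N_2* ≈ 266

Setting both brackets to zero gives the nullclines N_1 + 0.385N_2 = 453 and 1.56N_1 + N_2 = 813.
Substituting N_2 = 813 - 1.56N_1 into the first: N_1(1 - 0.385·1.56) = 453 - 0.385·813.
So N_1* = 140/0.399 = 351, and then N_2* = 813 - 1.56·351 = 266.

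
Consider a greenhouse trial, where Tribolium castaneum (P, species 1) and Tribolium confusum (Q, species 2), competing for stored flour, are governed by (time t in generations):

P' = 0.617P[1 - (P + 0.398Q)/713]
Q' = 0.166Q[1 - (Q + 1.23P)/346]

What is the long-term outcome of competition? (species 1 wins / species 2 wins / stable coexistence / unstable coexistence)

Compare the nullcline intercepts: K1/α12 = 713/0.398 = 1790 > K2 = 346; K2/α21 = 346/1.23 = 281 < K1 = 713.
Since the inequalities point opposite ways, species 1 can invade but species 2 cannot.

species 1 excludes species 2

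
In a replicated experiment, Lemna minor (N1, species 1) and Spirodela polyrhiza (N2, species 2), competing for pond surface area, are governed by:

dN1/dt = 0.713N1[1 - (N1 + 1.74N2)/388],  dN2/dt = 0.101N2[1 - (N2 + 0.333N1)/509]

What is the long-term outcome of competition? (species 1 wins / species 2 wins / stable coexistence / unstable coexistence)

Compare the nullcline intercepts: K1/α12 = 388/1.74 = 223 < K2 = 509; K2/α21 = 509/0.333 = 1530 > K1 = 388.
Since the inequalities point opposite ways, species 2 can invade but species 1 cannot.

species 2 excludes species 1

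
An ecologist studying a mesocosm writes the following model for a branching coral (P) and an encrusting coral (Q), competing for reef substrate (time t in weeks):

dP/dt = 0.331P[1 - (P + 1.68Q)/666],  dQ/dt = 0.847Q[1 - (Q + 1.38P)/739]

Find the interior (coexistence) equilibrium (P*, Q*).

Setting both brackets to zero gives the nullclines P + 1.68Q = 666 and 1.38P + Q = 739.
Substituting Q = 739 - 1.38P into the first: P(1 - 1.68·1.38) = 666 - 1.68·739.
So P* = -576/-1.32 = 437, and then Q* = 739 - 1.38·437 = 137.

P* ≈ 437, Q* ≈ 137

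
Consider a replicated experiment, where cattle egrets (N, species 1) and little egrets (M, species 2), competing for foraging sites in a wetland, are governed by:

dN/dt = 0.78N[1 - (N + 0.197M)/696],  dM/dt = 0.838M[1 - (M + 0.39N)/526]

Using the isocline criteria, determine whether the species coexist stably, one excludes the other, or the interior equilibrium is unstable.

Compare the nullcline intercepts: K1/α12 = 696/0.197 = 3530 > K2 = 526; K2/α21 = 526/0.39 = 1350 > K1 = 696.
Since both inequalities hold, each species can invade when rare, so the interior equilibrium is stable.

stable coexistence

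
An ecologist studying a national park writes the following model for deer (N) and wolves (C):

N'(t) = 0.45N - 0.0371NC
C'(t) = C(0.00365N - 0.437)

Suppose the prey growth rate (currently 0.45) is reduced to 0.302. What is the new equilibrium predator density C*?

C* ≈ 8.14

At the interior fixed point, setting dN/dt = 0 with N > 0 fixes C* = (prey growth rate)/(NC coefficient) — independent of the other coefficients.
With the change, C* = 0.302/0.0371 = 8.14; it falls from 12.1.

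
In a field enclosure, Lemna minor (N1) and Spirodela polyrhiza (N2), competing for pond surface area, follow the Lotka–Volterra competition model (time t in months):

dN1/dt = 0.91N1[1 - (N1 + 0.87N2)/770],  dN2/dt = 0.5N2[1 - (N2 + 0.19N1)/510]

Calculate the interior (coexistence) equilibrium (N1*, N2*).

Setting both brackets to zero gives the nullclines N1 + 0.87N2 = 770 and 0.19N1 + N2 = 510.
Substituting N2 = 510 - 0.19N1 into the first: N1(1 - 0.87·0.19) = 770 - 0.87·510.
So N1* = 326/0.835 = 391, and then N2* = 510 - 0.19·391 = 436.

N1* ≈ 391, N2* ≈ 436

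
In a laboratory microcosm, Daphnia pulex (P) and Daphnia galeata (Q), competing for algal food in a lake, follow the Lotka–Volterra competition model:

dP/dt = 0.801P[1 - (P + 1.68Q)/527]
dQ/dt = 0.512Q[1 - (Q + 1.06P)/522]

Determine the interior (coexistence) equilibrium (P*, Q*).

Setting both brackets to zero gives the nullclines P + 1.68Q = 527 and 1.06P + Q = 522.
Substituting Q = 522 - 1.06P into the first: P(1 - 1.68·1.06) = 527 - 1.68·522.
So P* = -350/-0.781 = 448, and then Q* = 522 - 1.06·448 = 46.9.

P* ≈ 448, Q* ≈ 46.9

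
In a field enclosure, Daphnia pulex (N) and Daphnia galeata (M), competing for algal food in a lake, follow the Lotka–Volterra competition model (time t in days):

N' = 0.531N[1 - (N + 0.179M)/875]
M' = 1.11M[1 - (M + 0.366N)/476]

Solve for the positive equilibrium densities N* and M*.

Setting both brackets to zero gives the nullclines N + 0.179M = 875 and 0.366N + M = 476.
Substituting M = 476 - 0.366N into the first: N(1 - 0.179·0.366) = 875 - 0.179·476.
So N* = 790/0.934 = 845, and then M* = 476 - 0.366·845 = 167.

N* ≈ 845, M* ≈ 167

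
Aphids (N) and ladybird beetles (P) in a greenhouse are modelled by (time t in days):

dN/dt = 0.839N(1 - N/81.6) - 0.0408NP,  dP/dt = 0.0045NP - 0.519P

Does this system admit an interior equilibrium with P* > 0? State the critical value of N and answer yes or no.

The predator equation gives dP/dt > 0 only when N > 0.519/0.0045 = 115.
Without the predator, N → K = 81.6. Since 81.6 < 115, the predator cannot invade.

Threshold N = 115; K < 115, so no, the predator goes extinct.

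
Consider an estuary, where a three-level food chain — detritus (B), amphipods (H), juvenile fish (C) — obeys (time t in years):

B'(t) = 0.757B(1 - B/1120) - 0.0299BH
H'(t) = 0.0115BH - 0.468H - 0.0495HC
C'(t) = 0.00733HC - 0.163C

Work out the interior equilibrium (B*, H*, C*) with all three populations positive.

From dC/dt = 0: 0.00733H* = 0.163, so H* = 22.2.
From dB/dt = 0: 0.757(1 - B*/1120) = 0.0299·22.2, giving B* = 1120·(1 - 0.878) = 136.
From dH/dt = 0: 0.0115·136 - 0.468 = 0.0495C*, so C* = 1.1/0.0495 = 22.2.

B* ≈ 136, H* ≈ 22.2, C* ≈ 22.2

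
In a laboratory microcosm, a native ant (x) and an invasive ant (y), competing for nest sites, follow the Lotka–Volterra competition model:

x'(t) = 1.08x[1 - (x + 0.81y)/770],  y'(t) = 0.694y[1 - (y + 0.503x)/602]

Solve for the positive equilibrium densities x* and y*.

x* ≈ 477, y* ≈ 362

Setting both brackets to zero gives the nullclines x + 0.81y = 770 and 0.503x + y = 602.
Substituting y = 602 - 0.503x into the first: x(1 - 0.81·0.503) = 770 - 0.81·602.
So x* = 282/0.593 = 477, and then y* = 602 - 0.503·477 = 362.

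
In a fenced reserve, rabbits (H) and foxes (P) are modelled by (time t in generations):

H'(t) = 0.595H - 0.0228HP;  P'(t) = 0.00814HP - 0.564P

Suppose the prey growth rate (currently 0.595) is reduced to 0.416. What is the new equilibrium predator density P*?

At the interior fixed point, setting dH/dt = 0 with H > 0 fixes P* = (prey growth rate)/(HP coefficient) — independent of the other coefficients.
With the change, P* = 0.416/0.0228 = 18.2; it falls from 26.1.

P* ≈ 18.2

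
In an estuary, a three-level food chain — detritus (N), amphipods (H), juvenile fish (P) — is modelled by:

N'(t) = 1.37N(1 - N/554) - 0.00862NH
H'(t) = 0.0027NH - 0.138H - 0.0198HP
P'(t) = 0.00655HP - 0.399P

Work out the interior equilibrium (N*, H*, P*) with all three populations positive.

From dP/dt = 0: 0.00655H* = 0.399, so H* = 60.9.
From dN/dt = 0: 1.37(1 - N*/554) = 0.00862·60.9, giving N* = 554·(1 - 0.383) = 342.
From dH/dt = 0: 0.0027·342 - 0.138 = 0.0198P*, so P* = 0.784/0.0198 = 39.6.

N* ≈ 342, H* ≈ 60.9, P* ≈ 39.6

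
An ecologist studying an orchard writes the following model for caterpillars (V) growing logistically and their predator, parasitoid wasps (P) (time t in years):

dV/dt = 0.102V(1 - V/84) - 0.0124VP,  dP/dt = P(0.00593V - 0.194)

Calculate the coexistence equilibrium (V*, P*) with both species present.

V* ≈ 32.7, P* ≈ 5.02

From dP/dt = 0 with P > 0: 0.00593V* = 0.194, so V* = 32.7.
Substitute into dV/dt = 0: 0.102(1 - 32.7/84) = 0.0124P*.
The bracket is 0.611, giving P* = 0.0623/0.0124 = 5.02.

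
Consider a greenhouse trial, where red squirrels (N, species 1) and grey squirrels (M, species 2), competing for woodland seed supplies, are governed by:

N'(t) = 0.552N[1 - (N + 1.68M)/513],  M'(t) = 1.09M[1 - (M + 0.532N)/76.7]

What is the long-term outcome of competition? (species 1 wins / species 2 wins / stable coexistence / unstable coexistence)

species 1 excludes species 2

Compare the nullcline intercepts: K1/α12 = 513/1.68 = 305 > K2 = 76.7; K2/α21 = 76.7/0.532 = 144 < K1 = 513.
Since the inequalities point opposite ways, species 1 can invade but species 2 cannot.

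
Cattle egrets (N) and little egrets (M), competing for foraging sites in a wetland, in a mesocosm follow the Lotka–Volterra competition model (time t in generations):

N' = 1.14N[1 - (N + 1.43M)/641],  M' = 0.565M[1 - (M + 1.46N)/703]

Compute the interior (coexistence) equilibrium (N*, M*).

Setting both brackets to zero gives the nullclines N + 1.43M = 641 and 1.46N + M = 703.
Substituting M = 703 - 1.46N into the first: N(1 - 1.43·1.46) = 641 - 1.43·703.
So N* = -364/-1.09 = 335, and then M* = 703 - 1.46·335 = 214.

N* ≈ 335, M* ≈ 214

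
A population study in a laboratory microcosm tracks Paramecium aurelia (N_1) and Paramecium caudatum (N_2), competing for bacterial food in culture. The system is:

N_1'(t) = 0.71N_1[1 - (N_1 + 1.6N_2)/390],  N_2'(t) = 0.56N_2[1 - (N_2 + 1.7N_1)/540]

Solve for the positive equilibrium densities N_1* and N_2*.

Setting both brackets to zero gives the nullclines N_1 + 1.6N_2 = 390 and 1.7N_1 + N_2 = 540.
Substituting N_2 = 540 - 1.7N_1 into the first: N_1(1 - 1.6·1.7) = 390 - 1.6·540.
So N_1* = -474/-1.72 = 276, and then N_2* = 540 - 1.7·276 = 71.5.

N_1* ≈ 276, N_2* ≈ 71.5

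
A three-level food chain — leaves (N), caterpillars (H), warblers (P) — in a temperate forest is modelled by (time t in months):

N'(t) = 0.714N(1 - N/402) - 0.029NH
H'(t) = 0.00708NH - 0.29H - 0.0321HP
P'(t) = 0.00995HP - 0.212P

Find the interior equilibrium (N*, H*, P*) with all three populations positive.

N* ≈ 54.1, H* ≈ 21.3, P* ≈ 2.9

From dP/dt = 0: 0.00995H* = 0.212, so H* = 21.3.
From dN/dt = 0: 0.714(1 - N*/402) = 0.029·21.3, giving N* = 402·(1 - 0.865) = 54.1.
From dH/dt = 0: 0.00708·54.1 - 0.29 = 0.0321P*, so P* = 0.0931/0.0321 = 2.9.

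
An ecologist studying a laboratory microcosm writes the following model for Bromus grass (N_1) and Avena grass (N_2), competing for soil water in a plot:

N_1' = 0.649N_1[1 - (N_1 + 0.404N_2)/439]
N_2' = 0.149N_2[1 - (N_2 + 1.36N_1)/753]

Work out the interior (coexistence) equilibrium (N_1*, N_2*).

Setting both brackets to zero gives the nullclines N_1 + 0.404N_2 = 439 and 1.36N_1 + N_2 = 753.
Substituting N_2 = 753 - 1.36N_1 into the first: N_1(1 - 0.404·1.36) = 439 - 0.404·753.
So N_1* = 135/0.451 = 299, and then N_2* = 753 - 1.36·299 = 346.

N_1* ≈ 299, N_2* ≈ 346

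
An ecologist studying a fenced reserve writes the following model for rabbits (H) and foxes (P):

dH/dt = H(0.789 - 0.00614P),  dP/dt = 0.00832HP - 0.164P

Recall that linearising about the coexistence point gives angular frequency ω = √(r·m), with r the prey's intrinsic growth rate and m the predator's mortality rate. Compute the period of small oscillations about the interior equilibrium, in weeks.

Here r = 0.789 and m = 0.164, so r·m = 0.129.
ω = √0.129 = 0.36 per week, hence T = 2π/ω ≈ 17.5 weeks.

T ≈ 17.5 weeks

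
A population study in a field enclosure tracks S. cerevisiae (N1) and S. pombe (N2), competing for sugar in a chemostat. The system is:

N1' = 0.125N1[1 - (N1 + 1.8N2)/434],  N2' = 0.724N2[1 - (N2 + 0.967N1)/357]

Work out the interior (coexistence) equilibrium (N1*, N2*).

N1* ≈ 282, N2* ≈ 84.6

Setting both brackets to zero gives the nullclines N1 + 1.8N2 = 434 and 0.967N1 + N2 = 357.
Substituting N2 = 357 - 0.967N1 into the first: N1(1 - 1.8·0.967) = 434 - 1.8·357.
So N1* = -209/-0.741 = 282, and then N2* = 357 - 0.967·282 = 84.6.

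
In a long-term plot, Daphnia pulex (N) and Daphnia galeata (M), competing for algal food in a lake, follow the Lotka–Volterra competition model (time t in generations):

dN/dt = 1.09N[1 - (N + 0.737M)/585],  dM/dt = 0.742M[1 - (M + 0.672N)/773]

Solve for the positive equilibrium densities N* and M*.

N* ≈ 30.3, M* ≈ 753

Setting both brackets to zero gives the nullclines N + 0.737M = 585 and 0.672N + M = 773.
Substituting M = 773 - 0.672N into the first: N(1 - 0.737·0.672) = 585 - 0.737·773.
So N* = 15.3/0.505 = 30.3, and then M* = 773 - 0.672·30.3 = 753.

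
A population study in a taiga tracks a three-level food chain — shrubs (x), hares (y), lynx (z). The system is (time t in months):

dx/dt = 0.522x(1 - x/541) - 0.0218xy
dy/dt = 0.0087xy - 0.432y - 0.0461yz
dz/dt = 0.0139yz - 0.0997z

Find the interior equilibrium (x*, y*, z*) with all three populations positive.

From dz/dt = 0: 0.0139y* = 0.0997, so y* = 7.17.
From dx/dt = 0: 0.522(1 - x*/541) = 0.0218·7.17, giving x* = 541·(1 - 0.3) = 379.
From dy/dt = 0: 0.0087·379 - 0.432 = 0.0461z*, so z* = 2.86/0.0461 = 62.1.

x* ≈ 379, y* ≈ 7.17, z* ≈ 62.1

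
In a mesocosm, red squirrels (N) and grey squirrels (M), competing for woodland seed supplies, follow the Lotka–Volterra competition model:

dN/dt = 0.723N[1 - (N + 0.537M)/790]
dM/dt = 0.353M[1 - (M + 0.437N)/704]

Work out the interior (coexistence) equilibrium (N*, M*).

Setting both brackets to zero gives the nullclines N + 0.537M = 790 and 0.437N + M = 704.
Substituting M = 704 - 0.437N into the first: N(1 - 0.537·0.437) = 790 - 0.537·704.
So N* = 412/0.765 = 538, and then M* = 704 - 0.437·538 = 469.

N* ≈ 538, M* ≈ 469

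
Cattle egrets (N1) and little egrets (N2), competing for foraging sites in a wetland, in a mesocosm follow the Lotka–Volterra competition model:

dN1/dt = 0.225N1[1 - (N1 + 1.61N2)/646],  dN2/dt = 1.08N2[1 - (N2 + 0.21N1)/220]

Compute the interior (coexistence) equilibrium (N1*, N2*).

Setting both brackets to zero gives the nullclines N1 + 1.61N2 = 646 and 0.21N1 + N2 = 220.
Substituting N2 = 220 - 0.21N1 into the first: N1(1 - 1.61·0.21) = 646 - 1.61·220.
So N1* = 292/0.662 = 441, and then N2* = 220 - 0.21·441 = 127.

N1* ≈ 441, N2* ≈ 127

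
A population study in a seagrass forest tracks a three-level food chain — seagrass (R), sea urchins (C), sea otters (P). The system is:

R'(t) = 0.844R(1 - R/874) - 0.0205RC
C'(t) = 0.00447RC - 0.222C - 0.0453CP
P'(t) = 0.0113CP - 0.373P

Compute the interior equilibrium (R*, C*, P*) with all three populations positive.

From dP/dt = 0: 0.0113C* = 0.373, so C* = 33.
From dR/dt = 0: 0.844(1 - R*/874) = 0.0205·33, giving R* = 874·(1 - 0.802) = 173.
From dC/dt = 0: 0.00447·173 - 0.222 = 0.0453P*, so P* = 0.552/0.0453 = 12.2.

R* ≈ 173, C* ≈ 33, P* ≈ 12.2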